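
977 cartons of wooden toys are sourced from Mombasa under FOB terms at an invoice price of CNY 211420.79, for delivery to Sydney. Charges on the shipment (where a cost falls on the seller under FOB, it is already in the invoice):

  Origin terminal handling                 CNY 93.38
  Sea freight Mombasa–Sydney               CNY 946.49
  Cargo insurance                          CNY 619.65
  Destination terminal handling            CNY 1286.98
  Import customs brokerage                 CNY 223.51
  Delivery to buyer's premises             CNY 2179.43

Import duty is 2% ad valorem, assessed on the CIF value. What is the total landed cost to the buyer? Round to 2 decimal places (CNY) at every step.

Total landed cost: CNY 220936.59

FOB: the seller bears costs until goods are on board at the origin port; the buyer bears freight, insurance and all costs thereafter.
Already in the invoice (seller's account under FOB): origin terminal — exclude.
CIF value = FOB price + freight + insurance = 211420.79 + 946.49 + 619.65 = 212986.93
Import duty = 212986.93 × 2% = 4259.74
Buyer bears: freight 946.49 + insurance 619.65 + destination terminal 1286.98 + brokerage 223.51 + delivery 2179.43 + duty 4259.74 = 9515.80
Landed cost = invoice 211420.79 + 9515.80 = 220936.59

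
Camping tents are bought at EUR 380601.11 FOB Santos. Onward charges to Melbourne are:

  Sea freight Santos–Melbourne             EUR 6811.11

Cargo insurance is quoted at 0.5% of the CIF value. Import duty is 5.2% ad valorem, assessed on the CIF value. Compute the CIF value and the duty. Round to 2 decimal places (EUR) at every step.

CIF value: EUR 389359.02; import duty: EUR 20246.67

Let C be the CIF value. C = FOB price + freight + 0.5% × C
C − 0.5% × C = 380601.11 + 6811.11
0.995 × C = 387412.22
C = 387412.22 / 0.995 = 389359.02
Insurance premium = 0.5% × 389359.02 = 1946.80
Import duty = 389359.02 × 5.2% = 20246.67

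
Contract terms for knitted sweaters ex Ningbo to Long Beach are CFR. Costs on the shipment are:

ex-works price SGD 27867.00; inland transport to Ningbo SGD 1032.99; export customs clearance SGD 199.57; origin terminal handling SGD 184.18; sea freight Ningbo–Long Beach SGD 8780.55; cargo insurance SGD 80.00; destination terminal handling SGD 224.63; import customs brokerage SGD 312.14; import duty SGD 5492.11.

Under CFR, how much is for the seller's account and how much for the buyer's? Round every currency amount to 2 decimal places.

Seller: SGD 38064.29; buyer: SGD 6108.88

CFR: the seller pays costs through ocean freight to the destination port, but not insurance.
Seller's account: goods 27867.00 + inland to port 1032.99 + export clearance 199.57 + origin terminal 184.18 + freight 8780.55 = 38064.29
Buyer's account: insurance 80.00 + destination terminal 224.63 + brokerage 312.14 + duty 5492.11 = 6108.88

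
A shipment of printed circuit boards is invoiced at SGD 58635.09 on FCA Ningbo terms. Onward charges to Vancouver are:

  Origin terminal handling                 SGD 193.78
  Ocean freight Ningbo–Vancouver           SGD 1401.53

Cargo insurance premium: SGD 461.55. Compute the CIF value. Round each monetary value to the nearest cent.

CIF = FCA price + pre-shipment costs + freight + insurance
CIF = 58635.09 + 193.78 + 1401.53 + 461.55 = 60691.95

CIF value: SGD 60691.95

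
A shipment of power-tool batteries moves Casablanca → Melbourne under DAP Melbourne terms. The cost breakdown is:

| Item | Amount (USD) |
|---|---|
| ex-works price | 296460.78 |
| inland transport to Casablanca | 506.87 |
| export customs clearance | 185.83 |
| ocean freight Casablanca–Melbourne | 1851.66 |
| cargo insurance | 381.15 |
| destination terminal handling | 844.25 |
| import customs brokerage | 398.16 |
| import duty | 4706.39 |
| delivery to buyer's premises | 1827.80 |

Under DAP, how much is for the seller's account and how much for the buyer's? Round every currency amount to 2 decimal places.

DAP: the seller bears all costs to the named destination except import duty and clearance.
Seller's account: goods 296460.78 + inland to port 506.87 + export clearance 185.83 + freight 1851.66 + insurance 381.15 + destination terminal 844.25 + delivery 1827.80 = 302058.34
Buyer's account: brokerage 398.16 + duty 4706.39 = 5104.55

Seller: USD 302058.34; buyer: USD 5104.55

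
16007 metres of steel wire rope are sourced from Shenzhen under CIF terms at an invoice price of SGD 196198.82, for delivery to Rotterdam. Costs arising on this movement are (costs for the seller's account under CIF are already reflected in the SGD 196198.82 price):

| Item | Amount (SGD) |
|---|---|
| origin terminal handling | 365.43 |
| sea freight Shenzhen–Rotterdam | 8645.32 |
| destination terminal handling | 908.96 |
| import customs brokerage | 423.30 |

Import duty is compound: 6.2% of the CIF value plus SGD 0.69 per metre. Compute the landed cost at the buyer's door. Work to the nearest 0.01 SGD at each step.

CIF: the seller pays costs through ocean freight and marine insurance to the destination port.
Already in the invoice (seller's account under CIF): origin terminal, freight — exclude.
The CIF price already equals the CIF value: 196198.82
Ad valorem component: 196198.82 × 6.2% = 12164.33
Specific component: 16007 × 0.69 = 11044.83
Import duty = 12164.33 + 11044.83 = 23209.16
Buyer bears: destination terminal 908.96 + brokerage 423.30 + duty 23209.16 = 24541.42
Landed cost = invoice 196198.82 + 24541.42 = 220740.24

Total landed cost: SGD 220740.24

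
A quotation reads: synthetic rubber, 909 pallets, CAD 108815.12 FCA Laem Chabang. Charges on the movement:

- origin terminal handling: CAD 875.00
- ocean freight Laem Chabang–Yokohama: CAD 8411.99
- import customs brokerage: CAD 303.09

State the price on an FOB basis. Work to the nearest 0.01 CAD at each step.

FOB price: CAD 109690.12

Not relevant to the conversion: freight, brokerage — on the buyer under both terms; not part of either seller's price.
From FCA to FOB, the seller additionally bears: origin terminal.
FOB price = 108815.12 + 875.00 = 109690.12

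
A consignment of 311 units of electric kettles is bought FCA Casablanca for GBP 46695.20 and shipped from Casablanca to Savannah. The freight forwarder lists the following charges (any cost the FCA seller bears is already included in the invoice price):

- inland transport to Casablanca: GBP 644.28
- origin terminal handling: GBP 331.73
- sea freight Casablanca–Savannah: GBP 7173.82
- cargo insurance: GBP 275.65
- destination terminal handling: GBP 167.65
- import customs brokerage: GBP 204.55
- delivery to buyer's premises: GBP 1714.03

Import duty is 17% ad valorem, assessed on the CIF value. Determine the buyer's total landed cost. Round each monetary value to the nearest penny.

FCA: the seller delivers export-cleared goods to the carrier; the buyer bears costs from that point.
Already in the invoice (seller's account under FCA): inland to port — exclude.
CIF value = FCA price + origin terminal + freight + insurance = 46695.20 + 331.73 + 7173.82 + 275.65 = 54476.40
Import duty = 54476.40 × 17% = 9260.99
Buyer bears: origin terminal 331.73 + freight 7173.82 + insurance 275.65 + destination terminal 167.65 + brokerage 204.55 + delivery 1714.03 + duty 9260.99 = 19128.42
Landed cost = invoice 46695.20 + 19128.42 = 65823.62

Total landed cost: GBP 65823.62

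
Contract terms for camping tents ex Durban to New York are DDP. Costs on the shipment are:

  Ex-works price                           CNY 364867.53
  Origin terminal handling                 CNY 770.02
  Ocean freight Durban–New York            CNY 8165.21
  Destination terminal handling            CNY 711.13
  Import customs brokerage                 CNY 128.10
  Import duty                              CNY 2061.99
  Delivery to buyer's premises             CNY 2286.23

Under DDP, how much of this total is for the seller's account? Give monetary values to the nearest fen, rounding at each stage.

DDP: the seller bears all costs including import duty.
Seller's account: goods 364867.53 + origin terminal 770.02 + freight 8165.21 + destination terminal 711.13 + brokerage 128.10 + duty 2061.99 + delivery 2286.23 = 378990.21
Buyer's account: 0.00

Seller's account: CNY 378990.21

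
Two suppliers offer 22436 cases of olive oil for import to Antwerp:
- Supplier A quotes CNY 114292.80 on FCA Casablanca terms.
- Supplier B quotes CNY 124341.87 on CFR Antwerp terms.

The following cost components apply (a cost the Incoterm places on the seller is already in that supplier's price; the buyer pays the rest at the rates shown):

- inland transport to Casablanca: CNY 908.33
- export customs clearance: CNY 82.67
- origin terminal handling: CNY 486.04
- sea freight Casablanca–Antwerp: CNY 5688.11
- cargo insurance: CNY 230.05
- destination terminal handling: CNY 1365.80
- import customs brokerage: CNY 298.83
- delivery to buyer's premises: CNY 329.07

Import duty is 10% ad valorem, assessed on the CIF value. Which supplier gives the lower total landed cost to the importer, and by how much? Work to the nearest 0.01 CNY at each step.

Supplier A is cheaper by CNY 4262.41

Supplier A (FCA):
CIF value = FCA price + origin terminal + freight + insurance = 114292.80 + 486.04 + 5688.11 + 230.05 = 120697.00
Import duty = 120697.00 × 10% = 12069.70
Buyer bears (A): 486.04 + 5688.11 + 230.05 + 1365.80 + 298.83 + 329.07 = 8397.90
Landed cost (A) = invoice 114292.80 + 8397.90 + duty 12069.70 = 134760.40
Supplier B (CFR):
CIF value = CFR price + insurance = 124341.87 + 230.05 = 124571.92
Import duty = 124571.92 × 10% = 12457.19
Buyer bears (B): 230.05 + 1365.80 + 298.83 + 329.07 = 2223.75
Landed cost (B) = invoice 124341.87 + 2223.75 + duty 12457.19 = 139022.81
Difference = |134760.40 − 139022.81| = 4262.41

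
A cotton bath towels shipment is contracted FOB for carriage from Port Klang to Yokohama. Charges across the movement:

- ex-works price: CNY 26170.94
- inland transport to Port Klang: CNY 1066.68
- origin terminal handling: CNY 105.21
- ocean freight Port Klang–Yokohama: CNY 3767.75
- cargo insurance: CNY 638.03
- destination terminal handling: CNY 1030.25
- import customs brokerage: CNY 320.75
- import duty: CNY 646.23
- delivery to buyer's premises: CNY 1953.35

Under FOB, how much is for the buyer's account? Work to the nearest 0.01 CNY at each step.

FOB: the seller bears costs until goods are on board at the origin port; the buyer bears freight, insurance and all costs thereafter.
Seller's account: goods 26170.94 + inland to port 1066.68 + origin terminal 105.21 = 27342.83
Buyer's account: freight 3767.75 + insurance 638.03 + destination terminal 1030.25 + brokerage 320.75 + duty 646.23 + delivery 1953.35 = 8356.36

Buyer's account: CNY 8356.36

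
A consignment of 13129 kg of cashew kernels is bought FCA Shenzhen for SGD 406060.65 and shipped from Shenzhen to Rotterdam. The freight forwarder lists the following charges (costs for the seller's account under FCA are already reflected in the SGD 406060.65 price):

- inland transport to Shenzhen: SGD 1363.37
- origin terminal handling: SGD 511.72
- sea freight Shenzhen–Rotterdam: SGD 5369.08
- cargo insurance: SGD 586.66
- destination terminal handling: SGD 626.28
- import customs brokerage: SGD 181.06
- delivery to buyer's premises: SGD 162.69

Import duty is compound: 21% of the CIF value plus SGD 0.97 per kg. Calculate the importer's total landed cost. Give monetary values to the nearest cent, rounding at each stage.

FCA: the seller delivers export-cleared goods to the carrier; the buyer bears costs from that point.
Already in the invoice (seller's account under FCA): inland to port — exclude.
CIF value = FCA price + origin terminal + freight + insurance = 406060.65 + 511.72 + 5369.08 + 586.66 = 412528.11
Ad valorem component: 412528.11 × 21% = 86630.90
Specific component: 13129 × 0.97 = 12735.13
Import duty = 86630.90 + 12735.13 = 99366.03
Buyer bears: origin terminal 511.72 + freight 5369.08 + insurance 586.66 + destination terminal 626.28 + brokerage 181.06 + delivery 162.69 + duty 99366.03 = 106803.52
Landed cost = invoice 406060.65 + 106803.52 = 512864.17

Total landed cost: SGD 512864.17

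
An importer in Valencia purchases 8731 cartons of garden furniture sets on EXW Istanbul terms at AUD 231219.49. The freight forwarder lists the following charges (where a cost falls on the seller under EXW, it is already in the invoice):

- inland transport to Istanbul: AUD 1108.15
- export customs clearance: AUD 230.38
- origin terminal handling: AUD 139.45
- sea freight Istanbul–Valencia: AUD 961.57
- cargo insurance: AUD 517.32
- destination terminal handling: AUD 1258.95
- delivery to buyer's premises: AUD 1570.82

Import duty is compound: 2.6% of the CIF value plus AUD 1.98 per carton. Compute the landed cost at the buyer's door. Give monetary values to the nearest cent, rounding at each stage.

Total landed cost: AUD 260382.10

EXW: the seller makes goods available at their premises; the buyer bears all onward costs.
CIF value = EXW price + inland to port + export clearance + origin terminal + freight + insurance = 231219.49 + 1108.15 + 230.38 + 139.45 + 961.57 + 517.32 = 234176.36
Ad valorem component: 234176.36 × 2.6% = 6088.59
Specific component: 8731 × 1.98 = 17287.38
Import duty = 6088.59 + 17287.38 = 23375.97
Buyer bears: inland to port 1108.15 + export clearance 230.38 + origin terminal 139.45 + freight 961.57 + insurance 517.32 + destination terminal 1258.95 + delivery 1570.82 + duty 23375.97 = 29162.61
Landed cost = invoice 231219.49 + 29162.61 = 260382.10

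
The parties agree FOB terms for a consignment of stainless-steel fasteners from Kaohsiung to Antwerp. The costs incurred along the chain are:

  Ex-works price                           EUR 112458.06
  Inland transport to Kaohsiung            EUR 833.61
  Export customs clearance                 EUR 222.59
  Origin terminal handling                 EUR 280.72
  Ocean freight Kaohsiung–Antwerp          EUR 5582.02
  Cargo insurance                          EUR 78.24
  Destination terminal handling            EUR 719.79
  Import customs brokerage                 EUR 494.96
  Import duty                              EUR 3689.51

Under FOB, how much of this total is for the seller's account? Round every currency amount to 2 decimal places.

Seller's account: EUR 113794.98

FOB: the seller bears costs until goods are on board at the origin port; the buyer bears freight, insurance and all costs thereafter.
Seller's account: goods 112458.06 + inland to port 833.61 + export clearance 222.59 + origin terminal 280.72 = 113794.98
Buyer's account: freight 5582.02 + insurance 78.24 + destination terminal 719.79 + brokerage 494.96 + duty 3689.51 = 10564.52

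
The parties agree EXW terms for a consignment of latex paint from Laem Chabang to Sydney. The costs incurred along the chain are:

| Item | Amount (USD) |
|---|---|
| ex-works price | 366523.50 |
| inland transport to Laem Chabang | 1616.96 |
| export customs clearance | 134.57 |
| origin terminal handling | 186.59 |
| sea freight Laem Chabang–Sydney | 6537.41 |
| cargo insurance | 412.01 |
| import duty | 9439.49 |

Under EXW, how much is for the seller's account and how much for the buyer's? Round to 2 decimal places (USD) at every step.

Seller: USD 366523.50; buyer: USD 18327.03

EXW: the seller makes goods available at their premises; the buyer bears all onward costs.
Seller's account: goods 366523.50 = 366523.50
Buyer's account: inland to port 1616.96 + export clearance 134.57 + origin terminal 186.59 + freight 6537.41 + insurance 412.01 + duty 9439.49 = 18327.03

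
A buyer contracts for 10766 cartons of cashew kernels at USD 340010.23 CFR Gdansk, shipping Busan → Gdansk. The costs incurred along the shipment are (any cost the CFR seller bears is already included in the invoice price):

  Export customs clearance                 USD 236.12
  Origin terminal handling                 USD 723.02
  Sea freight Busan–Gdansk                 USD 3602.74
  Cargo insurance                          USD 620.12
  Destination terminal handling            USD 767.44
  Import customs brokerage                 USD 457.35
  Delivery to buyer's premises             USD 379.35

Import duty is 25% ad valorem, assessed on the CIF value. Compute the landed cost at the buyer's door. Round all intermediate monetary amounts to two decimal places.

Total landed cost: USD 427392.08

CFR: the seller pays costs through ocean freight to the destination port, but not insurance.
Already in the invoice (seller's account under CFR): export clearance, origin terminal, freight — exclude.
CIF value = CFR price + insurance = 340010.23 + 620.12 = 340630.35
Import duty = 340630.35 × 25% = 85157.59
Buyer bears: insurance 620.12 + destination terminal 767.44 + brokerage 457.35 + delivery 379.35 + duty 85157.59 = 87381.85
Landed cost = invoice 340010.23 + 87381.85 = 427392.08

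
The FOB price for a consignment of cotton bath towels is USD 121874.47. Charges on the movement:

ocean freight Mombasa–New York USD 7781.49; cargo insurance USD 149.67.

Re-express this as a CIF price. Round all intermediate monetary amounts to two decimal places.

CIF price: USD 129805.63

From FOB to CIF, the seller additionally bears: freight, insurance.
CIF price = 121874.47 + 7781.49 + 149.67 = 129805.63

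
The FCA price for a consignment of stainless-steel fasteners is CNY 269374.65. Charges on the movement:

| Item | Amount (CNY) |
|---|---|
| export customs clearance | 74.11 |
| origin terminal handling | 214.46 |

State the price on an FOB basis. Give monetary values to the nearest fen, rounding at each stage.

FOB price: CNY 269589.11

Not relevant to the conversion: export clearance — on the seller under both FCA and FOB; already in the FCA price and stays in the FOB price.
From FCA to FOB, the seller additionally bears: origin terminal.
FOB price = 269374.65 + 214.46 = 269589.11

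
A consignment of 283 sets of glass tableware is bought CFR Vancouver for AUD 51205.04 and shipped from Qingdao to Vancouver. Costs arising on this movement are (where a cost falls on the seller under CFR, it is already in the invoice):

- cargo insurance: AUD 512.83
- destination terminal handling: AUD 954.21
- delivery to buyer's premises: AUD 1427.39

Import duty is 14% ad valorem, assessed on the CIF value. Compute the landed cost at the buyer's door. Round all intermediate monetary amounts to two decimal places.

CFR: the seller pays costs through ocean freight to the destination port, but not insurance.
CIF value = CFR price + insurance = 51205.04 + 512.83 = 51717.87
Import duty = 51717.87 × 14% = 7240.50
Buyer bears: insurance 512.83 + destination terminal 954.21 + delivery 1427.39 + duty 7240.50 = 10134.93
Landed cost = invoice 51205.04 + 10134.93 = 61339.97

Total landed cost: AUD 61339.97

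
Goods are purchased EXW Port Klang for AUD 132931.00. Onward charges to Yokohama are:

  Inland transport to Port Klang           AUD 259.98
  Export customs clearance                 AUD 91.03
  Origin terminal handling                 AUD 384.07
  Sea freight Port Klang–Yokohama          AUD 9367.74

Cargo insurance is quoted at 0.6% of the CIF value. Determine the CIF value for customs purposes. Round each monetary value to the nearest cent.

Let C be the CIF value. C = EXW price + pre-shipment costs + freight + 0.6% × C
C − 0.6% × C = 132931.00 + 259.98 + 91.03 + 384.07 + 9367.74
0.994 × C = 143033.82
C = 143033.82 / 0.994 = 143897.20
Insurance premium = 0.6% × 143897.20 = 863.38

CIF value: AUD 143897.20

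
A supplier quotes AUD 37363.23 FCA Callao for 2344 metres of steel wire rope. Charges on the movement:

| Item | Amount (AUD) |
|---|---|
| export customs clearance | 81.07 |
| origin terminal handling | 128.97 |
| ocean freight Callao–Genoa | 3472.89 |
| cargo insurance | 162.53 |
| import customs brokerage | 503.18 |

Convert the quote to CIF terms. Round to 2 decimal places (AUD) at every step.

CIF price: AUD 41127.62

Not relevant to the conversion: export clearance — on the seller under both FCA and CIF; already in the FCA price and stays in the CIF price. brokerage — on the buyer under both terms; not part of either seller's price.
From FCA to CIF, the seller additionally bears: origin terminal, freight, insurance.
CIF price = 37363.23 + 128.97 + 3472.89 + 162.53 = 41127.62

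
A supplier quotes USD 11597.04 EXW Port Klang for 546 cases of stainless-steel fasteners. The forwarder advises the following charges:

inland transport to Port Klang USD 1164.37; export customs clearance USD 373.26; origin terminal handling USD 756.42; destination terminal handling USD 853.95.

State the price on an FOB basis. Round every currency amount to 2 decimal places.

Not relevant to the conversion: destination terminal — on the buyer under both terms; not part of either seller's price.
From EXW to FOB, the seller additionally bears: inland to port, export clearance, origin terminal.
FOB price = 11597.04 + 1164.37 + 373.26 + 756.42 = 13891.09

FOB price: USD 13891.09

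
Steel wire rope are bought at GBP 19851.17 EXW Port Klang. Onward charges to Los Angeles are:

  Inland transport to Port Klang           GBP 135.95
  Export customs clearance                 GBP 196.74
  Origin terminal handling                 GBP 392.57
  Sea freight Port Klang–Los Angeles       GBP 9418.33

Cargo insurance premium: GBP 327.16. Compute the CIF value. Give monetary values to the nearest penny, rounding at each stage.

CIF value: GBP 30321.92

CIF = EXW price + pre-shipment costs + freight + insurance
CIF = 19851.17 + 135.95 + 196.74 + 392.57 + 9418.33 + 327.16 = 30321.92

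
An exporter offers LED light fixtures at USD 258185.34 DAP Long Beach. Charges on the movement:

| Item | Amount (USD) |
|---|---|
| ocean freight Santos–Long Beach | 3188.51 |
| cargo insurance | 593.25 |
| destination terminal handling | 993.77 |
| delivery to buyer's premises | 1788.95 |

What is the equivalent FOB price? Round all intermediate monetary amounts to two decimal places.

FOB price: USD 251620.86

From DAP to FOB, the seller no longer bears: freight, insurance, destination terminal, delivery.
FOB price = 258185.34 − 3188.51 − 593.25 − 993.77 − 1788.95 = 251620.86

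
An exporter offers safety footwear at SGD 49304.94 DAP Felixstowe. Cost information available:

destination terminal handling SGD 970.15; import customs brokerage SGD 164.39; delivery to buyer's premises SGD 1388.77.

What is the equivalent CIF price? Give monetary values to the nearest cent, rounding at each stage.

CIF price: SGD 46946.02

Not relevant to the conversion: brokerage — on the buyer under both terms; not part of either seller's price.
From DAP to CIF, the seller no longer bears: destination terminal, delivery.
CIF price = 49304.94 − 970.15 − 1388.77 = 46946.02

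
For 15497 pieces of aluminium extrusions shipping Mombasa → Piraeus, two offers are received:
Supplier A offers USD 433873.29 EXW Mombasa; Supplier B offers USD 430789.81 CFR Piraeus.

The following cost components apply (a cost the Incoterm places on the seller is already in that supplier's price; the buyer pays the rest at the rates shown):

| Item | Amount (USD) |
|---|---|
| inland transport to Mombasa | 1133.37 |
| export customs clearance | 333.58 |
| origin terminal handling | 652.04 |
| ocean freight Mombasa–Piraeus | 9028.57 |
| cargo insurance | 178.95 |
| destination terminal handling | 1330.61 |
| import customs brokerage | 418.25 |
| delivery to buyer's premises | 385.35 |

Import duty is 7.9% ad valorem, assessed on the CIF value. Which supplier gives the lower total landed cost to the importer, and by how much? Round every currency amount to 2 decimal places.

Supplier B is cheaper by USD 15355.29

Supplier A (EXW):
CIF value = EXW price + inland to port + export clearance + origin terminal + freight + insurance = 433873.29 + 1133.37 + 333.58 + 652.04 + 9028.57 + 178.95 = 445199.80
Import duty = 445199.80 × 7.9% = 35170.78
Buyer bears (A): 1133.37 + 333.58 + 652.04 + 9028.57 + 178.95 + 1330.61 + 418.25 + 385.35 = 13460.72
Landed cost (A) = invoice 433873.29 + 13460.72 + duty 35170.78 = 482504.79
Supplier B (CFR):
CIF value = CFR price + insurance = 430789.81 + 178.95 = 430968.76
Import duty = 430968.76 × 7.9% = 34046.53
Buyer bears (B): 178.95 + 1330.61 + 418.25 + 385.35 = 2313.16
Landed cost (B) = invoice 430789.81 + 2313.16 + duty 34046.53 = 467149.50
Difference = |482504.79 − 467149.50| = 15355.29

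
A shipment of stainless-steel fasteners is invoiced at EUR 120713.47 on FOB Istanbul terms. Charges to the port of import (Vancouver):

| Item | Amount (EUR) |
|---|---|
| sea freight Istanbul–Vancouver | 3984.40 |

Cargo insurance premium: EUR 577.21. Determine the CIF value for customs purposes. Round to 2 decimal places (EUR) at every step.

CIF value: EUR 125275.08

CIF = FOB price + freight + insurance
CIF = 120713.47 + 3984.40 + 577.21 = 125275.08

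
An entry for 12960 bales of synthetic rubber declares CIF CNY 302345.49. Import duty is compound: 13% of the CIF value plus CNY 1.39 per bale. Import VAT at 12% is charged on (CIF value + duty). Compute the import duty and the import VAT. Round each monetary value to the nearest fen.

Ad valorem component: 302345.49 × 13% = 39304.91
Specific component: 12960 × 1.39 = 18014.40
Import duty = 39304.91 + 18014.40 = 57319.31
VAT base = CIF + duty = 302345.49 + 57319.31 = 359664.80
Import VAT = 359664.80 × 12% = 43159.78

Import duty: CNY 57319.31; import VAT: CNY 43159.78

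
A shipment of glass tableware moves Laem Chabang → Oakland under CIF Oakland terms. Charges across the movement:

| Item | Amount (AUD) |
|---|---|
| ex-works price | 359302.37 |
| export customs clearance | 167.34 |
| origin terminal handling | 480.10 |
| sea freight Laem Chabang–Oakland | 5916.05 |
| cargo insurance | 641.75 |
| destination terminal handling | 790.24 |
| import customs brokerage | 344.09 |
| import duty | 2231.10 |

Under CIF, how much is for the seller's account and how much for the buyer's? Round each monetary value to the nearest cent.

Seller: AUD 366507.61; buyer: AUD 3365.43

CIF: the seller pays costs through ocean freight and marine insurance to the destination port.
Seller's account: goods 359302.37 + export clearance 167.34 + origin terminal 480.10 + freight 5916.05 + insurance 641.75 = 366507.61
Buyer's account: destination terminal 790.24 + brokerage 344.09 + duty 2231.10 = 3365.43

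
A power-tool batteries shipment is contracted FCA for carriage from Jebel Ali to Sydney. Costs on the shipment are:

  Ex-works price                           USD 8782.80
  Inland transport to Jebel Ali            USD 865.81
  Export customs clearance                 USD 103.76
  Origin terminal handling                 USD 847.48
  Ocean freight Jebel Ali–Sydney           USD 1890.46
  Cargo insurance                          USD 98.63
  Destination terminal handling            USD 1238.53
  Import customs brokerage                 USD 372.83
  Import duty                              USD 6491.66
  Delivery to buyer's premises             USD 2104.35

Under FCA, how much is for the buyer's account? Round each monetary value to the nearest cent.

FCA: the seller delivers export-cleared goods to the carrier; the buyer bears costs from that point.
Seller's account: goods 8782.80 + inland to port 865.81 + export clearance 103.76 = 9752.37
Buyer's account: origin terminal 847.48 + freight 1890.46 + insurance 98.63 + destination terminal 1238.53 + brokerage 372.83 + duty 6491.66 + delivery 2104.35 = 13043.94

Buyer's account: USD 13043.94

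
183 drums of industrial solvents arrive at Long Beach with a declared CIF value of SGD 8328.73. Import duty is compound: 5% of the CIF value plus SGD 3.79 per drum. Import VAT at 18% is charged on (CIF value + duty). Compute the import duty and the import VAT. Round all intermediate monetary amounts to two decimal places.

Ad valorem component: 8328.73 × 5% = 416.44
Specific component: 183 × 3.79 = 693.57
Import duty = 416.44 + 693.57 = 1110.01
VAT base = CIF + duty = 8328.73 + 1110.01 = 9438.74
Import VAT = 9438.74 × 18% = 1698.97

Import duty: SGD 1110.01; import VAT: SGD 1698.97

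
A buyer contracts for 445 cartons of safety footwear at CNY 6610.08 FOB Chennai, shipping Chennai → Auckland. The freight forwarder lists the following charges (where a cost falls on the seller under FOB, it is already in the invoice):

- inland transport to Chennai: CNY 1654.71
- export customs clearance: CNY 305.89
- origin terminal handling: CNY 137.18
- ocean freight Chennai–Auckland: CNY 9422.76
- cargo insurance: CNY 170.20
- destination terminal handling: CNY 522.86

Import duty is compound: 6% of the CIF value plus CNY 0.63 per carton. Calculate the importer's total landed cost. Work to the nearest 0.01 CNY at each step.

Total landed cost: CNY 17978.43

FOB: the seller bears costs until goods are on board at the origin port; the buyer bears freight, insurance and all costs thereafter.
Already in the invoice (seller's account under FOB): inland to port, export clearance, origin terminal — exclude.
CIF value = FOB price + freight + insurance = 6610.08 + 9422.76 + 170.20 = 16203.04
Ad valorem component: 16203.04 × 6% = 972.18
Specific component: 445 × 0.63 = 280.35
Import duty = 972.18 + 280.35 = 1252.53
Buyer bears: freight 9422.76 + insurance 170.20 + destination terminal 522.86 + duty 1252.53 = 11368.35
Landed cost = invoice 6610.08 + 11368.35 = 17978.43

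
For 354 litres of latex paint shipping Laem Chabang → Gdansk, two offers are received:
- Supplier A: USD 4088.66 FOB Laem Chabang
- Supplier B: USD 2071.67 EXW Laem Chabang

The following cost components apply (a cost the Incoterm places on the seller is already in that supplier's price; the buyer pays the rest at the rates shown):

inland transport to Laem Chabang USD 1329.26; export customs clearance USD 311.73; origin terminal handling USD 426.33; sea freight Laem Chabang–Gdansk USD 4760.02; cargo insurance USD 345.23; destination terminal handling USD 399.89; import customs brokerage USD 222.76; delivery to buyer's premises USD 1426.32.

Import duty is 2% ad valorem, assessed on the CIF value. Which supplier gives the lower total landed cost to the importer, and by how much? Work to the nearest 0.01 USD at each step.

Supplier A is cheaper by USD 51.33

Supplier A (FOB):
CIF value = FOB price + freight + insurance = 4088.66 + 4760.02 + 345.23 = 9193.91
Import duty = 9193.91 × 2% = 183.88
Buyer bears (A): 4760.02 + 345.23 + 399.89 + 222.76 + 1426.32 = 7154.22
Landed cost (A) = invoice 4088.66 + 7154.22 + duty 183.88 = 11426.76
Supplier B (EXW):
CIF value = EXW price + inland to port + export clearance + origin terminal + freight + insurance = 2071.67 + 1329.26 + 311.73 + 426.33 + 4760.02 + 345.23 = 9244.24
Import duty = 9244.24 × 2% = 184.88
Buyer bears (B): 1329.26 + 311.73 + 426.33 + 4760.02 + 345.23 + 399.89 + 222.76 + 1426.32 = 9221.54
Landed cost (B) = invoice 2071.67 + 9221.54 + duty 184.88 = 11478.09
Difference = |11426.76 − 11478.09| = 51.33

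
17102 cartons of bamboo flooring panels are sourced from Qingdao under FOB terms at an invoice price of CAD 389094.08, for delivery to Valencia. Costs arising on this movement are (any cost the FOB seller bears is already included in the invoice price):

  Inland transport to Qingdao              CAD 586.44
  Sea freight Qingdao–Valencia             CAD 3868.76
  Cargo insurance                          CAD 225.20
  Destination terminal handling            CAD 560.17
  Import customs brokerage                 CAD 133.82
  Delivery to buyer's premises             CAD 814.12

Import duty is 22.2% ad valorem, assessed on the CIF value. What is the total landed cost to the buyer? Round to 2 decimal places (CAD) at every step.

FOB: the seller bears costs until goods are on board at the origin port; the buyer bears freight, insurance and all costs thereafter.
Already in the invoice (seller's account under FOB): inland to port — exclude.
CIF value = FOB price + freight + insurance = 389094.08 + 3868.76 + 225.20 = 393188.04
Import duty = 393188.04 × 22.2% = 87287.74
Buyer bears: freight 3868.76 + insurance 225.20 + destination terminal 560.17 + brokerage 133.82 + delivery 814.12 + duty 87287.74 = 92889.81
Landed cost = invoice 389094.08 + 92889.81 = 481983.89

Total landed cost: CAD 481983.89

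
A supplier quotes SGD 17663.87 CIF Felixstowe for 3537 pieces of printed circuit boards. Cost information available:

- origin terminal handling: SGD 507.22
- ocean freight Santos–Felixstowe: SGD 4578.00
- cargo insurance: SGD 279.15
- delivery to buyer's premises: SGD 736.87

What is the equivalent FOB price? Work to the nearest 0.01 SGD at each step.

FOB price: SGD 12806.72

Not relevant to the conversion: origin terminal — on the seller under both CIF and FOB; already in the CIF price and stays in the FOB price. delivery — on the buyer under both terms; not part of either seller's price.
From CIF to FOB, the seller no longer bears: freight, insurance.
FOB price = 17663.87 − 4578.00 − 279.15 = 12806.72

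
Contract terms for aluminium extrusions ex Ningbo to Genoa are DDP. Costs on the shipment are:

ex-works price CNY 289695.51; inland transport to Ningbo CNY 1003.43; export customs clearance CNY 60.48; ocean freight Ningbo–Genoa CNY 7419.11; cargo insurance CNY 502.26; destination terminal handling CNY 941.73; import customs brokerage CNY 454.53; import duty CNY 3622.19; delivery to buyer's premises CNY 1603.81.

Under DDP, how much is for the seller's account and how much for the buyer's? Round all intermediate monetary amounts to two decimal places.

Seller: CNY 305303.05; buyer: CNY 0.00

DDP: the seller bears all costs including import duty.
Seller's account: goods 289695.51 + inland to port 1003.43 + export clearance 60.48 + freight 7419.11 + insurance 502.26 + destination terminal 941.73 + brokerage 454.53 + duty 3622.19 + delivery 1603.81 = 305303.05
Buyer's account: 0.00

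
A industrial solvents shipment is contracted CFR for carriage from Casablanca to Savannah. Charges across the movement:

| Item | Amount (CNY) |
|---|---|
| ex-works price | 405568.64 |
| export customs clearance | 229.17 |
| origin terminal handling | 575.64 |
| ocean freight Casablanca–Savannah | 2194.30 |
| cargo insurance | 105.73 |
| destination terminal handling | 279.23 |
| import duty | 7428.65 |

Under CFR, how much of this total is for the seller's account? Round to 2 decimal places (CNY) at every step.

Seller's account: CNY 408567.75

CFR: the seller pays costs through ocean freight to the destination port, but not insurance.
Seller's account: goods 405568.64 + export clearance 229.17 + origin terminal 575.64 + freight 2194.30 = 408567.75
Buyer's account: insurance 105.73 + destination terminal 279.23 + duty 7428.65 = 7813.61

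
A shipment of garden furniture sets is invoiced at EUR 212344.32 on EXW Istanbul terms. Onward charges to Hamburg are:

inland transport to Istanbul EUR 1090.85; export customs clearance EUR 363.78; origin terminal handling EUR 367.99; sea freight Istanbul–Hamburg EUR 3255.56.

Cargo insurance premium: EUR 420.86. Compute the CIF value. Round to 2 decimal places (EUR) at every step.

CIF = EXW price + pre-shipment costs + freight + insurance
CIF = 212344.32 + 1090.85 + 363.78 + 367.99 + 3255.56 + 420.86 = 217843.36

CIF value: EUR 217843.36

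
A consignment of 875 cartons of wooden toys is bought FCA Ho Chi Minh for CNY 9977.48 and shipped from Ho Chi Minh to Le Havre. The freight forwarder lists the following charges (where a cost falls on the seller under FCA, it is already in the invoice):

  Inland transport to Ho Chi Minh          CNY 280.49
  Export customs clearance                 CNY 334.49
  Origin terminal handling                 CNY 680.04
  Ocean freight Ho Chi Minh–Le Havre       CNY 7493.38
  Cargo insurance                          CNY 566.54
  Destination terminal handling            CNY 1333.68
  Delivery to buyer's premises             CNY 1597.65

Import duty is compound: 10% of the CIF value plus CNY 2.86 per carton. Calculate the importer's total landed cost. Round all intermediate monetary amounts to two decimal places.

Total landed cost: CNY 26023.01

FCA: the seller delivers export-cleared goods to the carrier; the buyer bears costs from that point.
Already in the invoice (seller's account under FCA): inland to port, export clearance — exclude.
CIF value = FCA price + origin terminal + freight + insurance = 9977.48 + 680.04 + 7493.38 + 566.54 = 18717.44
Ad valorem component: 18717.44 × 10% = 1871.74
Specific component: 875 × 2.86 = 2502.50
Import duty = 1871.74 + 2502.50 = 4374.24
Buyer bears: origin terminal 680.04 + freight 7493.38 + insurance 566.54 + destination terminal 1333.68 + delivery 1597.65 + duty 4374.24 = 16045.53
Landed cost = invoice 9977.48 + 16045.53 = 26023.01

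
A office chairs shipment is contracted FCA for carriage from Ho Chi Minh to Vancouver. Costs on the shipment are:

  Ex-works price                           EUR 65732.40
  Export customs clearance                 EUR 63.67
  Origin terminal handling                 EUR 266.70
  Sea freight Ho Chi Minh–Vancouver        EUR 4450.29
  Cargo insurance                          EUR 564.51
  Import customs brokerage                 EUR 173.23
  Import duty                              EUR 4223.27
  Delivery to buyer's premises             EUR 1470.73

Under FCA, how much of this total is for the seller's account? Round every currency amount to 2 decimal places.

FCA: the seller delivers export-cleared goods to the carrier; the buyer bears costs from that point.
Seller's account: goods 65732.40 + export clearance 63.67 = 65796.07
Buyer's account: origin terminal 266.70 + freight 4450.29 + insurance 564.51 + brokerage 173.23 + duty 4223.27 + delivery 1470.73 = 11148.73

Seller's account: EUR 65796.07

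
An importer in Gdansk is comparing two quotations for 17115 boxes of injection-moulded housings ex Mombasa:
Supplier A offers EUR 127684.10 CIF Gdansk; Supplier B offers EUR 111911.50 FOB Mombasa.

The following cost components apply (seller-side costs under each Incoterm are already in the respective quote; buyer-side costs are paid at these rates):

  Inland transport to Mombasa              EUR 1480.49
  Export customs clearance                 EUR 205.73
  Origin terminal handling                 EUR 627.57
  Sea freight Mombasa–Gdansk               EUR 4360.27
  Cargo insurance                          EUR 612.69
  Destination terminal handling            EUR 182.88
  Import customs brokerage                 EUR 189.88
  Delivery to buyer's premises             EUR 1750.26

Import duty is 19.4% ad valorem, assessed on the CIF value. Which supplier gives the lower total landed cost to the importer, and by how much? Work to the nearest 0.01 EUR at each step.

Supplier B is cheaper by EUR 12894.77

Supplier A (CIF):
The CIF price already equals the CIF value: 127684.10
Import duty = 127684.10 × 19.4% = 24770.72
Buyer bears (A): 182.88 + 189.88 + 1750.26 = 2123.02
Landed cost (A) = invoice 127684.10 + 2123.02 + duty 24770.72 = 154577.84
Supplier B (FOB):
CIF value = FOB price + freight + insurance = 111911.50 + 4360.27 + 612.69 = 116884.46
Import duty = 116884.46 × 19.4% = 22675.59
Buyer bears (B): 4360.27 + 612.69 + 182.88 + 189.88 + 1750.26 = 7095.98
Landed cost (B) = invoice 111911.50 + 7095.98 + duty 22675.59 = 141683.07
Difference = |154577.84 − 141683.07| = 12894.77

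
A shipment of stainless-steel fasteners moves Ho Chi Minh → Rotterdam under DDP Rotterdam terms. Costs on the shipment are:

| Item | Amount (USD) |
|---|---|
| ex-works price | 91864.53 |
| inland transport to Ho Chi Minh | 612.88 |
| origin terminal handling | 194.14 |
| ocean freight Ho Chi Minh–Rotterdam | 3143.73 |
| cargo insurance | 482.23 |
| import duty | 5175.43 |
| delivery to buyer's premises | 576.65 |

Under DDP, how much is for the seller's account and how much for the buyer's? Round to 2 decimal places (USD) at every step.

DDP: the seller bears all costs including import duty.
Seller's account: goods 91864.53 + inland to port 612.88 + origin terminal 194.14 + freight 3143.73 + insurance 482.23 + duty 5175.43 + delivery 576.65 = 102049.59
Buyer's account: 0.00

Seller: USD 102049.59; buyer: USD 0.00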